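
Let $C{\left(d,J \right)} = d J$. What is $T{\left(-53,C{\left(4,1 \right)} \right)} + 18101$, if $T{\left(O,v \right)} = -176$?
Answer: $17925$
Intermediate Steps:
$C{\left(d,J \right)} = J d$
$T{\left(-53,C{\left(4,1 \right)} \right)} + 18101 = -176 + 18101 = 17925$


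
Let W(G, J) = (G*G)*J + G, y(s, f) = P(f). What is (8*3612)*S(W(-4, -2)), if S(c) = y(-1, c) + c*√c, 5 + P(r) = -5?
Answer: -288960 - 6241536*I ≈ -2.8896e+5 - 6.2415e+6*I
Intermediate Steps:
P(r) = -10 (P(r) = -5 - 5 = -10)
y(s, f) = -10
W(G, J) = G + J*G² (W(G, J) = G²*J + G = J*G² + G = G + J*G²)
S(c) = -10 + c^(3/2) (S(c) = -10 + c*√c = -10 + c^(3/2))
(8*3612)*S(W(-4, -2)) = (8*3612)*(-10 + (-4*(1 - 4*(-2)))^(3/2)) = 28896*(-10 + (-4*(1 + 8))^(3/2)) = 28896*(-10 + (-4*9)^(3/2)) = 28896*(-10 + (-36)^(3/2)) = 28896*(-10 - 216*I) = -288960 - 6241536*I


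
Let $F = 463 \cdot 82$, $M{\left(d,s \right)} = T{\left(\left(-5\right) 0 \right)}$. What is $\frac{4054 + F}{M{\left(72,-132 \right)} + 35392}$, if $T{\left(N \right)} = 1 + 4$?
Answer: $\frac{42020}{35397} \approx 1.1871$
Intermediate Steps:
$T{\left(N \right)} = 5$
$M{\left(d,s \right)} = 5$
$F = 37966$
$\frac{4054 + F}{M{\left(72,-132 \right)} + 35392} = \frac{4054 + 37966}{5 + 35392} = \frac{42020}{35397}$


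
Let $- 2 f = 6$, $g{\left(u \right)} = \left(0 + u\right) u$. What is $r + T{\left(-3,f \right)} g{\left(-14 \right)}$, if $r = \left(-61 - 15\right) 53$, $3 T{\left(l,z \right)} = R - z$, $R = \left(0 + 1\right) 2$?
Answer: $- \frac{11104}{3} \approx -3701.3$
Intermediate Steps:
$R = 2$ ($R = 1 \cdot 2 = 2$)
$g{\left(u \right)} = u^{2}$ ($g{\left(u \right)} = u u = u^{2}$)
$f = -3$ ($f = \left(- \frac{1}{2}\right) 6 = -3$)
$T{\left(l,z \right)} = \frac{2}{3} - \frac{z}{3}$ ($T{\left(l,z \right)} = \frac{2 - z}{3} = \frac{2}{3} - \frac{z}{3}$)
$r = -4028$ ($r = \left(-76\right) 53 = -4028$)
$r + T{\left(-3,f \right)} g{\left(-14 \right)} = -4028 + \left(\frac{2}{3} - -1\right) \left(-14\right)^{2} = -4028 + \left(\frac{2}{3} + 1\right) 196 = -4028 + \frac{5}{3} \cdot 196 = -4028 + \frac{980}{3} = - \frac{11104}{3}$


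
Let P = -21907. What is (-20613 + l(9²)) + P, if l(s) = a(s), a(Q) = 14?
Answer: -42506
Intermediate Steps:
l(s) = 14
(-20613 + l(9²)) + P = (-20613 + 14) - 21907 = -20599 - 21907 = -42506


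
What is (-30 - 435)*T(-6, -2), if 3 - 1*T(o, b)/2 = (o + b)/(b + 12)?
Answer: -3534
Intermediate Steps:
T(o, b) = 6 - 2*(b + o)/(12 + b) (T(o, b) = 6 - 2*(o + b)/(b + 12) = 6 - 2*(b + o)/(12 + b))
(-30 - 435)*T(-6, -2) = (-30 - 435)*(2*(36 - 1*(-6) + 2*(-2))/(12 - 2)) = -930*(36 + 6 - 4)/10 = -930*38/10 = -465*38/5 = -3534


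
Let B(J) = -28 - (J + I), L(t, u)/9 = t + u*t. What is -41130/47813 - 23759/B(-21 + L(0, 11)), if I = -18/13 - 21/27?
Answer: 132887441259/27062158 ≈ 4910.5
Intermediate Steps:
I = -253/117 (I = -18*1/13 - 21*1/27 = -18/13 - 7/9 = -253/117 ≈ -2.1624)
L(t, u) = 9*t + 9*t*u (L(t, u) = 9*(t + u*t) = 9*(t + t*u) = 9*t + 9*t*u)
B(J) = -3023/117 - J (B(J) = -28 - (J - 253/117) = -28 - (-253/117 + J) = -28 + (253/117 - J) = -3023/117 - J)
-41130/47813 - 23759/B(-21 + L(0, 11)) = -41130/47813 - 23759/(-3023/117 - (-21 + 9*0*(1 + 11))) = -41130*1/47813 - 23759/(-3023/117 - (-21 + 9*0*12)) = -41130/47813 - 23759/(-3023/117 - (-21 + 0)) = -41130/47813 - 23759/(-3023/117 - 1*(-21)) = -41130/47813 - 23759/(-3023/117 + 21) = -41130/47813 - 23759/(-566/117) = -41130/47813 - 23759*(-117/566) = -41130/47813 + 2779803/566 = 132887441259/27062158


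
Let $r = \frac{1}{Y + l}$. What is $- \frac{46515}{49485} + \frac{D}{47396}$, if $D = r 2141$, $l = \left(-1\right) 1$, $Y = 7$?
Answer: $- \frac{874786817}{938156424} \approx -0.93245$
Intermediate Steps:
$l = -1$
$r = \frac{1}{6}$ ($r = \frac{1}{7 - 1} = \frac{1}{6} \approx 0.16667$)
$D = \frac{2141}{6}$ ($D = \frac{1}{6} \cdot 2141 = \frac{2141}{6} \approx 356.83$)
$- \frac{46515}{49485} + \frac{D}{47396} = - \frac{46515}{49485} + \frac{2141}{6 \cdot 47396} = \left(-46515\right) \frac{1}{49485} + \frac{2141}{6} \cdot \frac{1}{47396} = - \frac{3101}{3299} + \frac{2141}{284376} = - \frac{874786817}{938156424}$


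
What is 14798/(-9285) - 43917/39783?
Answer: -332159393/123128385 ≈ -2.6977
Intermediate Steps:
14798/(-9285) - 43917/39783 = 14798*(-1/9285) - 43917*1/39783 = -14798/9285 - 14639/13261 = -332159393/123128385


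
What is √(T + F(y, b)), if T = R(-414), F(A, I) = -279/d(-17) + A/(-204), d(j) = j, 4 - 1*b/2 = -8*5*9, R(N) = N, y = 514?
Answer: I*√4162722/102 ≈ 20.003*I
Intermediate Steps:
b = 728 (b = 8 - 2*(-8*5)*9 = 8 - (-80)*9 = 8 - 2*(-360) = 8 + 720 = 728)
F(A, I) = 279/17 - A/204 (F(A, I) = -279/(-17) + A/(-204) = -279*(-1/17) + A*(-1/204) = 279/17 - A/204)
T = -414
√(T + F(y, b)) = √(-414 + (279/17 - 1/204*514)) = √(-414 + (279/17 - 257/102)) = √(-414 + 1417/102) = √(-40811/102) = I*√4162722/102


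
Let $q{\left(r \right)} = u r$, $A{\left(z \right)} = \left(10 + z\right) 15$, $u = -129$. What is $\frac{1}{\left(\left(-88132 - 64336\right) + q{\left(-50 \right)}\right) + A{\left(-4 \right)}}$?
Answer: $- \frac{1}{145928} \approx -6.8527 \cdot 10^{-6}$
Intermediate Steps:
$A{\left(z \right)} = 150 + 15 z$
$q{\left(r \right)} = - 129 r$
$\frac{1}{\left(\left(-88132 - 64336\right) + q{\left(-50 \right)}\right) + A{\left(-4 \right)}} = \frac{1}{\left(\left(-88132 - 64336\right) - -6450\right) + \left(150 + 15 \left(-4\right)\right)} = \frac{1}{\left(-152468 + 6450\right) + \left(150 - 60\right)} = \frac{1}{-146018 + 90} = \frac{1}{-145928} = - \frac{1}{145928}$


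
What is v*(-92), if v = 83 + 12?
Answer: -8740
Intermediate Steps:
v = 95
v*(-92) = 95*(-92) = -8740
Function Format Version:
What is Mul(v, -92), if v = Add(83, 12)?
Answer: -8740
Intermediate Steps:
v = 95
Mul(v, -92) = Mul(95, -92) = -8740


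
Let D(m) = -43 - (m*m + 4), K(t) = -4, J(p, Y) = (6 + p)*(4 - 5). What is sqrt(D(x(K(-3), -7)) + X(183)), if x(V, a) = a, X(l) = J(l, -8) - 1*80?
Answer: I*sqrt(365) ≈ 19.105*I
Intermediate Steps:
J(p, Y) = -6 - p (J(p, Y) = (6 + p)*(-1) = -6 - p)
X(l) = -86 - l (X(l) = (-6 - l) - 1*80 = (-6 - l) - 80 = -86 - l)
D(m) = -47 - m**2 (D(m) = -43 - (m**2 + 4) = -43 - (4 + m**2) = -43 + (-4 - m**2) = -47 - m**2)
sqrt(D(x(K(-3), -7)) + X(183)) = sqrt((-47 - 1*(-7)**2) + (-86 - 1*183)) = sqrt((-47 - 1*49) + (-86 - 183)) = sqrt((-47 - 49) - 269) = sqrt(-96 - 269) = sqrt(-365) = I*sqrt(365)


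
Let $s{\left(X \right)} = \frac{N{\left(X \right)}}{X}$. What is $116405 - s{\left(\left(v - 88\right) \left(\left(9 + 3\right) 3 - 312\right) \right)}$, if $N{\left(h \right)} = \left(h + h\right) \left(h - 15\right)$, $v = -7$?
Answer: $63995$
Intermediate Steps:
$N{\left(h \right)} = 2 h \left(-15 + h\right)$
$s{\left(X \right)} = -30 + 2 X$ ($s{\left(X \right)} = \frac{2 X \left(-15 + X\right)}{X} = -30 + 2 X$)
$116405 - s{\left(\left(v - 88\right) \left(\left(9 + 3\right) 3 - 312\right) \right)} = 116405 - \left(-30 + 2 \left(-7 - 88\right) \left(\left(9 + 3\right) 3 - 312\right)\right) = 116405 - \left(-30 + 2 \left(- 95 \left(12 \cdot 3 - 312\right)\right)\right) = 116405 - \left(-30 + 2 \left(- 95 \left(36 - 312\right)\right)\right) = 116405 - \left(-30 + 2 \left(\left(-95\right) \left(-276\right)\right)\right) = 116405 - \left(-30 + 2 \cdot 26220\right) = 116405 - \left(-30 + 52440\right) = 116405 - 52410 = 63995$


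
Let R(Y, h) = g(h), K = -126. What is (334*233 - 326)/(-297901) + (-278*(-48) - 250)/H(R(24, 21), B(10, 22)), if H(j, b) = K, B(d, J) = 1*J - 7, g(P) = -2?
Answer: -1955240095/18767763 ≈ -104.18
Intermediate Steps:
R(Y, h) = -2
B(d, J) = -7 + J (B(d, J) = J - 7 = -7 + J)
H(j, b) = -126
(334*233 - 326)/(-297901) + (-278*(-48) - 250)/H(R(24, 21), B(10, 22)) = (334*233 - 326)/(-297901) + (-278*(-48) - 250)/(-126) = (77822 - 326)*(-1/297901) + (13344 - 250)*(-1/126) = 77496*(-1/297901) + 13094*(-1/126) = -77496/297901 - 6547/63 = -1955240095/18767763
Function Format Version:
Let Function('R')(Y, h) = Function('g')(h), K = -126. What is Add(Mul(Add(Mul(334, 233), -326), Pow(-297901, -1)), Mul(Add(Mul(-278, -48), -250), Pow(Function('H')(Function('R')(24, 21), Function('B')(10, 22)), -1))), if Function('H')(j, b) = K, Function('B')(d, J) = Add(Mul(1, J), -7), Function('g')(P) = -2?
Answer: Rational(-1955240095, 18767763) ≈ -104.18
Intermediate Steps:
Function('R')(Y, h) = -2
Function('B')(d, J) = Add(-7, J) (Function('B')(d, J) = Add(J, -7) = Add(-7, J))
Function('H')(j, b) = -126
Add(Mul(Add(Mul(334, 233), -326), Pow(-297901, -1)), Mul(Add(Mul(-278, -48), -250), Pow(Function('H')(Function('R')(24, 21), Function('B')(10, 22)), -1))) = Add(Mul(Add(Mul(334, 233), -326), Pow(-297901, -1)), Mul(Add(Mul(-278, -48), -250), Pow(-126, -1))) = Add(Mul(Add(77822, -326), Rational(-1, 297901)), Mul(Add(13344, -250), Rational(-1, 126))) = Add(Mul(77496, Rational(-1, 297901)), Mul(13094, Rational(-1, 126))) = Add(Rational(-77496, 297901), Rational(-6547, 63)) = Rational(-1955240095, 18767763)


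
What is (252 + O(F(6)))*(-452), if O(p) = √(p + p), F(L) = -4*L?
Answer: -113904 - 1808*I*√3 ≈ -1.139e+5 - 3131.5*I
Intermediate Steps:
O(p) = √2*√p (O(p) = √(2*p) = √2*√p)
(252 + O(F(6)))*(-452) = (252 + √2*√(-4*6))*(-452) = (252 + √2*√(-24))*(-452) = (252 + √2*(2*I*√6))*(-452) = (252 + 4*I*√3)*(-452) = -113904 - 1808*I*√3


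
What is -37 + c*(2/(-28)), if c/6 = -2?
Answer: -253/7 ≈ -36.143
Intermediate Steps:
c = -12 (c = 6*(-2) = -12)
-37 + c*(2/(-28)) = -37 - 24/(-28) = -37 - 24*(-1)/28 = -37 - 12*(-1/14) = -37 + 6/7 = -253/7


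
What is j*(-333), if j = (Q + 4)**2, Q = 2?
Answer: -11988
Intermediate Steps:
j = 36 (j = (2 + 4)**2 = 6**2 = 36)
j*(-333) = 36*(-333) = -11988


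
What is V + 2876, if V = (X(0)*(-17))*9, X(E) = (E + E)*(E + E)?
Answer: 2876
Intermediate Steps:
X(E) = 4*E² (X(E) = (2*E)*(2*E) = 4*E²)
V = 0 (V = ((4*0²)*(-17))*9 = ((4*0)*(-17))*9 = (0*(-17))*9 = 0*9 = 0)
V + 2876 = 0 + 2876 = 2876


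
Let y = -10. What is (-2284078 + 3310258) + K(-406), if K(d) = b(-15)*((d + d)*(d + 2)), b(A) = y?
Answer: -2254300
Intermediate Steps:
b(A) = -10
K(d) = -20*d*(2 + d) (K(d) = -10*(d + d)*(d + 2) = -10*2*d*(2 + d) = -20*d*(2 + d))
(-2284078 + 3310258) + K(-406) = (-2284078 + 3310258) - 20*(-406)*(2 - 406) = 1026180 - 20*(-406)*(-404) = 1026180 - 3280480 = -2254300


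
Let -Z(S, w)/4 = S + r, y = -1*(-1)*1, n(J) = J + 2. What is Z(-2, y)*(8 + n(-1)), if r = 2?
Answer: 0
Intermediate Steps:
n(J) = 2 + J
y = 1 (y = 1*1 = 1)
Z(S, w) = -8 - 4*S (Z(S, w) = -4*(S + 2) = -4*(2 + S) = -8 - 4*S)
Z(-2, y)*(8 + n(-1)) = (-8 - 4*(-2))*(8 + (2 - 1)) = (-8 + 8)*(8 + 1) = 0*9 = 0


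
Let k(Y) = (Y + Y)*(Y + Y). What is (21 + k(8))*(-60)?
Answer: -16620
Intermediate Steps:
k(Y) = 4*Y² (k(Y) = (2*Y)*(2*Y) = 4*Y²)
(21 + k(8))*(-60) = (21 + 4*8²)*(-60) = (21 + 4*64)*(-60) = (21 + 256)*(-60) = 277*(-60) = -16620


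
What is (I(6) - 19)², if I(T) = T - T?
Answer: 361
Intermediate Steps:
I(T) = 0
(I(6) - 19)² = (0 - 19)² = (-19)² = 361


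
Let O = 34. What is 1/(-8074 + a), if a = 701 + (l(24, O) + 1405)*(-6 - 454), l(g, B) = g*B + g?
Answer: -1/1040073 ≈ -9.6147e-7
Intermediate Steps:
l(g, B) = g + B*g (l(g, B) = B*g + g = g + B*g)
a = -1031999 (a = 701 + (24*(1 + 34) + 1405)*(-6 - 454) = 701 + (24*35 + 1405)*(-460) = 701 + (840 + 1405)*(-460) = 701 + 2245*(-460) = 701 - 1032700 = -1031999)
1/(-8074 + a) = 1/(-8074 - 1031999) = 1/(-1040073) = -1/1040073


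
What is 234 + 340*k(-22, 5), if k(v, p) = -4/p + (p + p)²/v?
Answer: -17418/11 ≈ -1583.5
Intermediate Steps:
k(v, p) = -4/p + 4*p²/v (k(v, p) = -4/p + (2*p)²/v = -4/p + (4*p²)/v = -4/p + 4*p²/v)
234 + 340*k(-22, 5) = 234 + 340*(-4/5 + 4*5²/(-22)) = 234 + 340*(-4*⅕ + 4*25*(-1/22)) = 234 + 340*(-⅘ - 50/11) = 234 + 340*(-294/55) = 234 - 19992/11 = -17418/11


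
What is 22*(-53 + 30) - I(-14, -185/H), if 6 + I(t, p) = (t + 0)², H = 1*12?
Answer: -696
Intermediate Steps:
H = 12
I(t, p) = -6 + t² (I(t, p) = -6 + (t + 0)² = -6 + t²)
22*(-53 + 30) - I(-14, -185/H) = 22*(-53 + 30) - (-6 + (-14)²) = 22*(-23) - (-6 + 196) = -506 - 1*190 = -506 - 190 = -696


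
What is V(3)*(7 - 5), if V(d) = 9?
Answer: 18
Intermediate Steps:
V(3)*(7 - 5) = 9*(7 - 5) = 9*2 = 18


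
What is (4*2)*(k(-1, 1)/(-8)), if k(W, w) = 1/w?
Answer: -1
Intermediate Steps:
(4*2)*(k(-1, 1)/(-8)) = (4*2)*(1/(1*(-8))) = 8*(1*(-⅛)) = 8*(-⅛) = -1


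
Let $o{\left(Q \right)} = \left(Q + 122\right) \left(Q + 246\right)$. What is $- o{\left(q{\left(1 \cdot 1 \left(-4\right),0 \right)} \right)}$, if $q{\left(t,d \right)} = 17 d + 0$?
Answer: $-30012$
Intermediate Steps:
$q{\left(t,d \right)} = 17 d$
$o{\left(Q \right)} = \left(122 + Q\right) \left(246 + Q\right)$
$- o{\left(q{\left(1 \cdot 1 \left(-4\right),0 \right)} \right)} = - (30012 + \left(17 \cdot 0\right)^{2} + 368 \cdot 17 \cdot 0) = - (30012 + 0^{2} + 368 \cdot 0) = - (30012 + 0 + 0) = \left(-1\right) 30012 = -30012$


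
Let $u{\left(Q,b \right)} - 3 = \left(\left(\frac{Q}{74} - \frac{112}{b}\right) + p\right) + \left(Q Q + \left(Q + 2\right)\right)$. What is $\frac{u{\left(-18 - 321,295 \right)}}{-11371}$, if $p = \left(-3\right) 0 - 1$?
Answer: $- \frac{2501304087}{248228930} \approx -10.077$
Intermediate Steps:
$p = -1$ ($p = 0 - 1 = -1$)
$u{\left(Q,b \right)} = 4 + Q^{2} - \frac{112}{b} + \frac{75 Q}{74}$ ($u{\left(Q,b \right)} = 3 - \left(-1 - Q + \frac{112}{b} - Q Q - \frac{Q}{74}\right) = 3 - \left(-1 - Q - Q^{2} + \frac{112}{b} - Q \frac{1}{74}\right) = 3 - \left(-1 - Q^{2} + \frac{112}{b} - \frac{75 Q}{74}\right) = 3 + \left(1 + Q^{2} - \frac{112}{b} + \frac{75 Q}{74}\right) = 4 + Q^{2} - \frac{112}{b} + \frac{75 Q}{74}$)
$\frac{u{\left(-18 - 321,295 \right)}}{-11371} = \frac{4 + \left(-18 - 321\right)^{2} - \frac{112}{295} + \frac{75 \left(-18 - 321\right)}{74}}{-11371} = \left(4 + \left(-18 - 321\right)^{2} - \frac{112}{295} + \frac{75 \left(-18 - 321\right)}{74}\right) \left(- \frac{1}{11371}\right) = \left(4 + \left(-339\right)^{2} - \frac{112}{295} + \frac{75}{74} \left(-339\right)\right) \left(- \frac{1}{11371}\right) = \left(4 + 114921 - \frac{112}{295} - \frac{25425}{74}\right) \left(- \frac{1}{11371}\right) = \frac{2501304087}{21830} \left(- \frac{1}{11371}\right) = - \frac{2501304087}{248228930}$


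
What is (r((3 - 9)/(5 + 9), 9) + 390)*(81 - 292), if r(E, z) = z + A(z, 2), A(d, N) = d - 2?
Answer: -85666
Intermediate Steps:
A(d, N) = -2 + d
r(E, z) = -2 + 2*z (r(E, z) = z + (-2 + z) = -2 + 2*z)
(r((3 - 9)/(5 + 9), 9) + 390)*(81 - 292) = ((-2 + 2*9) + 390)*(81 - 292) = ((-2 + 18) + 390)*(-211) = (16 + 390)*(-211) = 406*(-211) = -85666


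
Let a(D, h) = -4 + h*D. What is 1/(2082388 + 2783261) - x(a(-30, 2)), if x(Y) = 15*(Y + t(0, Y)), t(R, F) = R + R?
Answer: 4671023041/4865649 ≈ 960.00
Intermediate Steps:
t(R, F) = 2*R
a(D, h) = -4 + D*h
x(Y) = 15*Y (x(Y) = 15*(Y + 2*0) = 15*(Y + 0) = 15*Y)
1/(2082388 + 2783261) - x(a(-30, 2)) = 1/(2082388 + 2783261) - 15*(-4 - 30*2) = 1/4865649 - 15*(-4 - 60) = 1/4865649 - 15*(-64) = 1/4865649 - 1*(-960) = 1/4865649 + 960 = 4671023041/4865649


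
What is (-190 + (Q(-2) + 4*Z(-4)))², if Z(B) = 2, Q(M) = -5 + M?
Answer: 35721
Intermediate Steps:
(-190 + (Q(-2) + 4*Z(-4)))² = (-190 + ((-5 - 2) + 4*2))² = (-190 + (-7 + 8))² = (-190 + 1)² = (-189)² = 35721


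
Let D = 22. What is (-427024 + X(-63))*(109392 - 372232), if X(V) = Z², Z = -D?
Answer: 112111773600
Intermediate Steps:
Z = -22 (Z = -1*22 = -22)
X(V) = 484 (X(V) = (-22)² = 484)
(-427024 + X(-63))*(109392 - 372232) = (-427024 + 484)*(109392 - 372232) = -426540*(-262840) = 112111773600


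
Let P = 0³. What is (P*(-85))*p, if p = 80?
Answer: 0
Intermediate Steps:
P = 0
(P*(-85))*p = (0*(-85))*80 = 0*80 = 0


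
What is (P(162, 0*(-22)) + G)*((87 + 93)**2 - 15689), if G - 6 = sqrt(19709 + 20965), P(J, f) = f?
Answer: 100266 + 16711*sqrt(40674) ≈ 3.4705e+6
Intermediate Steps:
G = 6 + sqrt(40674) (G = 6 + sqrt(19709 + 20965) = 6 + sqrt(40674) ≈ 207.68)
(P(162, 0*(-22)) + G)*((87 + 93)**2 - 15689) = (0*(-22) + (6 + sqrt(40674)))*((87 + 93)**2 - 15689) = (0 + (6 + sqrt(40674)))*(180**2 - 15689) = (6 + sqrt(40674))*(32400 - 15689) = (6 + sqrt(40674))*16711 = 100266 + 16711*sqrt(40674)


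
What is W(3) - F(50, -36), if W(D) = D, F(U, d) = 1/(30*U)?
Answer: 4499/1500 ≈ 2.9993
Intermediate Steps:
F(U, d) = 1/(30*U)
W(3) - F(50, -36) = 3 - 1/(30*50) = 3 - 1*1/1500 = 3 - 1/1500 = 4499/1500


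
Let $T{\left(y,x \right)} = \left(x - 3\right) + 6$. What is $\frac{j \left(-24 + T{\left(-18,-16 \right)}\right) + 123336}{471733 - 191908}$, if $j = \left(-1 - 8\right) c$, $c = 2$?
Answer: $\frac{41334}{93275} \approx 0.44314$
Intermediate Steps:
$T{\left(y,x \right)} = 3 + x$ ($T{\left(y,x \right)} = \left(-3 + x\right) + 6 = 3 + x$)
$j = -18$ ($j = \left(-1 - 8\right) 2 = \left(-9\right) 2 = -18$)
$\frac{j \left(-24 + T{\left(-18,-16 \right)}\right) + 123336}{471733 - 191908} = \frac{- 18 \left(-24 + \left(3 - 16\right)\right) + 123336}{471733 - 191908} = \frac{- 18 \left(-24 - 13\right) + 123336}{279825} = \left(\left(-18\right) \left(-37\right) + 123336\right) \frac{1}{279825} = \left(666 + 123336\right) \frac{1}{279825} = 124002 \cdot \frac{1}{279825} = \frac{41334}{93275}$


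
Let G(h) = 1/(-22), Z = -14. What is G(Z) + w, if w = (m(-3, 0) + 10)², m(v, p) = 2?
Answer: 3167/22 ≈ 143.95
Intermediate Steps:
G(h) = -1/22
w = 144 (w = (2 + 10)² = 12² = 144)
G(Z) + w = -1/22 + 144 = 3167/22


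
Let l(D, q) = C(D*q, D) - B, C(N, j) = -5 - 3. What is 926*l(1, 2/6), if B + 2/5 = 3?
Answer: -49078/5 ≈ -9815.6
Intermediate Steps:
B = 13/5 (B = -2/5 + 3 = 13/5 ≈ 2.6000)
C(N, j) = -8
l(D, q) = -53/5 (l(D, q) = -8 - 1*13/5 = -8 - 13/5 = -53/5)
926*l(1, 2/6) = 926*(-53/5) = -49078/5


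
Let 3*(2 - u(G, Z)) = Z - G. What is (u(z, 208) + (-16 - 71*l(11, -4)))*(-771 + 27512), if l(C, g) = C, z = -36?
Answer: -70302089/3 ≈ -2.3434e+7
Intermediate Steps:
u(G, Z) = 2 - Z/3 + G/3 (u(G, Z) = 2 - (Z - G)/3 = 2 + (-Z/3 + G/3) = 2 - Z/3 + G/3)
(u(z, 208) + (-16 - 71*l(11, -4)))*(-771 + 27512) = ((2 - 1/3*208 + (1/3)*(-36)) + (-16 - 71*11))*(-771 + 27512) = ((2 - 208/3 - 12) + (-16 - 781))*26741 = (-238/3 - 797)*26741 = -2629/3*26741 = -70302089/3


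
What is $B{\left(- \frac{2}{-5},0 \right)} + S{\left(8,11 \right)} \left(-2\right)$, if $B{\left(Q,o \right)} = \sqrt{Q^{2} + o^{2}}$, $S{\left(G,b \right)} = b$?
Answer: $- \frac{108}{5} \approx -21.6$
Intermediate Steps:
$B{\left(- \frac{2}{-5},0 \right)} + S{\left(8,11 \right)} \left(-2\right) = \sqrt{\left(- \frac{2}{-5}\right)^{2} + 0^{2}} + 11 \left(-2\right) = \sqrt{\left(\left(-2\right) \left(- \frac{1}{5}\right)\right)^{2} + 0} - 22 = \sqrt{\left(\frac{2}{5}\right)^{2} + 0} - 22 = \sqrt{\frac{4}{25} + 0} - 22 = \sqrt{\frac{4}{25}} - 22 = \frac{2}{5} - 22 = - \frac{108}{5}$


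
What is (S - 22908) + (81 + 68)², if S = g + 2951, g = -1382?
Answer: 862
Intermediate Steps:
S = 1569 (S = -1382 + 2951 = 1569)
(S - 22908) + (81 + 68)² = (1569 - 22908) + (81 + 68)² = -21339 + 149² = -21339 + 22201 = 862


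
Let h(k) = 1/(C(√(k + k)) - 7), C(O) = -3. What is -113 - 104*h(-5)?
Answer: -513/5 ≈ -102.60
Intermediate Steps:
h(k) = -⅒ (h(k) = 1/(-3 - 7) = 1/(-10) = -⅒)
-113 - 104*h(-5) = -113 - 104*(-⅒) = -113 + 52/5 = -513/5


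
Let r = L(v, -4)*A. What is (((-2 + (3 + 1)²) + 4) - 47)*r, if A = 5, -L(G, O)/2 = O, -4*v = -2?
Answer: -1160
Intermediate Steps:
v = ½ (v = -¼*(-2) = ½ ≈ 0.50000)
L(G, O) = -2*O
r = 40 (r = -2*(-4)*5 = 8*5 = 40)
(((-2 + (3 + 1)²) + 4) - 47)*r = (((-2 + (3 + 1)²) + 4) - 47)*40 = (((-2 + 4²) + 4) - 47)*40 = (((-2 + 16) + 4) - 47)*40 = ((14 + 4) - 47)*40 = (18 - 47)*40 = -29*40 = -1160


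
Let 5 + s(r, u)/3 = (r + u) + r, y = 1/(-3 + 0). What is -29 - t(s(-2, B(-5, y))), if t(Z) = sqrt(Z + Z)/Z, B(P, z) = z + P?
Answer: -29 + I*sqrt(86)/43 ≈ -29.0 + 0.21567*I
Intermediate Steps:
y = -1/3 (y = 1/(-3) = -1/3 ≈ -0.33333)
B(P, z) = P + z
s(r, u) = -15 + 3*u + 6*r (s(r, u) = -15 + 3*((r + u) + r) = -15 + 3*(u + 2*r) = -15 + (3*u + 6*r) = -15 + 3*u + 6*r)
t(Z) = sqrt(2)/sqrt(Z) (t(Z) = sqrt(2*Z)/Z = (sqrt(2)*sqrt(Z))/Z = sqrt(2)/sqrt(Z))
-29 - t(s(-2, B(-5, y))) = -29 - sqrt(2)/sqrt(-15 + 3*(-5 - 1/3) + 6*(-2)) = -29 - sqrt(2)/sqrt(-15 + 3*(-16/3) - 12) = -29 - sqrt(2)/sqrt(-15 - 16 - 12) = -29 - sqrt(2)/sqrt(-43) = -29 - sqrt(2)*(-I*sqrt(43)/43) = -29 - (-1)*I*sqrt(86)/43 = -29 + I*sqrt(86)/43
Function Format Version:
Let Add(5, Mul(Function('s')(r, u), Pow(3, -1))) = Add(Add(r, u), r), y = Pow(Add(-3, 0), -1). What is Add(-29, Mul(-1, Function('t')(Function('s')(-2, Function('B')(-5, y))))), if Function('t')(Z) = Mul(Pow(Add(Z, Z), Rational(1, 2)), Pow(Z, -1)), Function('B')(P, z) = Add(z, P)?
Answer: Add(-29, Mul(Rational(1, 43), I, Pow(86, Rational(1, 2)))) ≈ Add(-29.000, Mul(0.21567, I))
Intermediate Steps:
y = Rational(-1, 3) (y = Pow(-3, -1) = Rational(-1, 3) ≈ -0.33333)
Function('B')(P, z) = Add(P, z)
Function('s')(r, u) = Add(-15, Mul(3, u), Mul(6, r)) (Function('s')(r, u) = Add(-15, Mul(3, Add(Add(r, u), r))) = Add(-15, Mul(3, Add(u, Mul(2, r)))) = Add(-15, Add(Mul(3, u), Mul(6, r))) = Add(-15, Mul(3, u), Mul(6, r)))
Function('t')(Z) = Mul(Pow(2, Rational(1, 2)), Pow(Z, Rational(-1, 2))) (Function('t')(Z) = Mul(Pow(Mul(2, Z), Rational(1, 2)), Pow(Z, -1)) = Mul(Mul(Pow(2, Rational(1, 2)), Pow(Z, Rational(1, 2))), Pow(Z, -1)) = Mul(Pow(2, Rational(1, 2)), Pow(Z, Rational(-1, 2))))
Add(-29, Mul(-1, Function('t')(Function('s')(-2, Function('B')(-5, y))))) = Add(-29, Mul(-1, Mul(Pow(2, Rational(1, 2)), Pow(Add(-15, Mul(3, Add(-5, Rational(-1, 3))), Mul(6, -2)), Rational(-1, 2))))) = Add(-29, Mul(-1, Mul(Pow(2, Rational(1, 2)), Pow(Add(-15, Mul(3, Rational(-16, 3)), -12), Rational(-1, 2))))) = Add(-29, Mul(-1, Mul(Pow(2, Rational(1, 2)), Pow(Add(-15, -16, -12), Rational(-1, 2))))) = Add(-29, Mul(-1, Mul(Pow(2, Rational(1, 2)), Pow(-43, Rational(-1, 2))))) = Add(-29, Mul(-1, Mul(Pow(2, Rational(1, 2)), Mul(Rational(-1, 43), I, Pow(43, Rational(1, 2)))))) = Add(-29, Mul(-1, Mul(Rational(-1, 43), I, Pow(86, Rational(1, 2))))) = Add(-29, Mul(Rational(1, 43), I, Pow(86, Rational(1, 2))))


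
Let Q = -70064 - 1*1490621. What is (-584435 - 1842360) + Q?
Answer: -3987480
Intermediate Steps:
Q = -1560685 (Q = -70064 - 1490621 = -1560685)
(-584435 - 1842360) + Q = (-584435 - 1842360) - 1560685 = -2426795 - 1560685 = -3987480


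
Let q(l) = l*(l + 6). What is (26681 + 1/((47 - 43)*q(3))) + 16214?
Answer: 4632661/108 ≈ 42895.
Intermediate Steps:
q(l) = l*(6 + l)
(26681 + 1/((47 - 43)*q(3))) + 16214 = (26681 + 1/((47 - 43)*(3*(6 + 3)))) + 16214 = (26681 + 1/(4*(3*9))) + 16214 = (26681 + 1/(4*27)) + 16214 = (26681 + 1/108) + 16214 = 2881549/108 + 16214 = 4632661/108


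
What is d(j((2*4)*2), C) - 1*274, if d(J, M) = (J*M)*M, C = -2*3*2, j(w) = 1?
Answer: -130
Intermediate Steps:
C = -12 (C = -6*2 = -12)
d(J, M) = J*M**2
d(j((2*4)*2), C) - 1*274 = 1*(-12)**2 - 1*274 = 1*144 - 274 = 144 - 274 = -130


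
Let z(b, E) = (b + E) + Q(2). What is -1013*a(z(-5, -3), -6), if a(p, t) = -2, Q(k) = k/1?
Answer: 2026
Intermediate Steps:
Q(k) = k (Q(k) = k*1 = k)
z(b, E) = 2 + E + b (z(b, E) = (b + E) + 2 = (E + b) + 2 = 2 + E + b)
-1013*a(z(-5, -3), -6) = -1013*(-2) = 2026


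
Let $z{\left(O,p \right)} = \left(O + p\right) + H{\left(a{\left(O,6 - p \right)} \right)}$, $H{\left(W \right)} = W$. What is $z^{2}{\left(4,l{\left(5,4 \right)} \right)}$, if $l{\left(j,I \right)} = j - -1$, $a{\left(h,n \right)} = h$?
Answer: $196$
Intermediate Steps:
$l{\left(j,I \right)} = 1 + j$ ($l{\left(j,I \right)} = j + 1 = 1 + j$)
$z{\left(O,p \right)} = p + 2 O$ ($z{\left(O,p \right)} = \left(O + p\right) + O = p + 2 O$)
$z^{2}{\left(4,l{\left(5,4 \right)} \right)} = \left(\left(1 + 5\right) + 2 \cdot 4\right)^{2} = \left(6 + 8\right)^{2} = 14^{2} = 196$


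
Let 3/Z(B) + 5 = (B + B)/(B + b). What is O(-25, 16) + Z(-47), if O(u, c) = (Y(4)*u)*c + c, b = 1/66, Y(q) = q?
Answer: -14742087/9301 ≈ -1585.0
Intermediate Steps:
b = 1/66 ≈ 0.015152
O(u, c) = c + 4*c*u (O(u, c) = (4*u)*c + c = 4*c*u + c = c + 4*c*u)
Z(B) = 3/(-5 + 2*B/(1/66 + B)) (Z(B) = 3/(-5 + (B + B)/(B + 1/66)) = 3/(-5 + (2*B)/(1/66 + B)) = 3/(-5 + 2*B/(1/66 + B)))
O(-25, 16) + Z(-47) = 16*(1 + 4*(-25)) + 3*(-1 - 66*(-47))/(5 + 198*(-47)) = 16*(1 - 100) + 3*(-1 + 3102)/(5 - 9306) = 16*(-99) + 3*3101/(-9301) = -1584 + 3*(-1/9301)*3101 = -1584 - 9303/9301 = -14742087/9301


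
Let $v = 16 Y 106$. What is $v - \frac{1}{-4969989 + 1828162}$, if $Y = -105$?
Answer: $- \frac{559496552159}{3141827} \approx -1.7808 \cdot 10^{5}$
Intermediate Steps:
$v = -178080$ ($v = 16 \left(-105\right) 106 = \left(-1680\right) 106 = -178080$)
$v - \frac{1}{-4969989 + 1828162} = -178080 - \frac{1}{-4969989 + 1828162} = -178080 - \frac{1}{-3141827} = -178080 - - \frac{1}{3141827} = -178080 + \frac{1}{3141827} = - \frac{559496552159}{3141827}$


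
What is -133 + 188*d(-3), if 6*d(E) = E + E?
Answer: -321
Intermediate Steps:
d(E) = E/3 (d(E) = (E + E)/6 = (2*E)/6 = E/3)
-133 + 188*d(-3) = -133 + 188*((1/3)*(-3)) = -133 + 188*(-1) = -133 - 188 = -321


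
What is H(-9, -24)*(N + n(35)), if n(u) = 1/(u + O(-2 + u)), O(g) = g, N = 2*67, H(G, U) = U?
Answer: -54678/17 ≈ -3216.4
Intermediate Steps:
N = 134
n(u) = 1/(-2 + 2*u) (n(u) = 1/(u + (-2 + u)) = 1/(-2 + 2*u))
H(-9, -24)*(N + n(35)) = -24*(134 + 1/(2*(-1 + 35))) = -24*(134 + (½)/34) = -24*(134 + (½)*(1/34)) = -24*(134 + 1/68) = -24*9113/68 = -54678/17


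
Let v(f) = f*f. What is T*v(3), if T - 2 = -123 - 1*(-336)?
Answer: 1935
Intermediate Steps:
v(f) = f²
T = 215 (T = 2 + (-123 - 1*(-336)) = 2 + (-123 + 336) = 2 + 213 = 215)
T*v(3) = 215*3² = 215*9 = 1935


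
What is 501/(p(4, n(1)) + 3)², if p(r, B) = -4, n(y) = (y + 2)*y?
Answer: 501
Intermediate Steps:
n(y) = y*(2 + y) (n(y) = (2 + y)*y = y*(2 + y))
501/(p(4, n(1)) + 3)² = 501/(-4 + 3)² = 501/(-1)² = 501/1 = 1*501 = 501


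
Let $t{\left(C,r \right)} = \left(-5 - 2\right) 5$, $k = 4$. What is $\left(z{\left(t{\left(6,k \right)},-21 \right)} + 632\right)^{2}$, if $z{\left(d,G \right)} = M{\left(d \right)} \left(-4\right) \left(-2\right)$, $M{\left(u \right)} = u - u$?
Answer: $399424$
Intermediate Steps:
$M{\left(u \right)} = 0$
$t{\left(C,r \right)} = -35$ ($t{\left(C,r \right)} = \left(-7\right) 5 = -35$)
$z{\left(d,G \right)} = 0$ ($z{\left(d,G \right)} = 0 \left(-4\right) \left(-2\right) = 0 \left(-2\right) = 0$)
$\left(z{\left(t{\left(6,k \right)},-21 \right)} + 632\right)^{2} = \left(0 + 632\right)^{2} = 632^{2} = 399424$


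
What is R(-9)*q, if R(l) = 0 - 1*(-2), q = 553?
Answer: 1106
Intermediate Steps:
R(l) = 2 (R(l) = 0 + 2 = 2)
R(-9)*q = 2*553 = 1106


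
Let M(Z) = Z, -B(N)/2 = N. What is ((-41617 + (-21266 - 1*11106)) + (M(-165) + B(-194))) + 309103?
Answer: 235337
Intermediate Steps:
B(N) = -2*N
((-41617 + (-21266 - 1*11106)) + (M(-165) + B(-194))) + 309103 = ((-41617 + (-21266 - 1*11106)) + (-165 - 2*(-194))) + 309103 = ((-41617 + (-21266 - 11106)) + (-165 + 388)) + 309103 = ((-41617 - 32372) + 223) + 309103 = (-73989 + 223) + 309103 = -73766 + 309103 = 235337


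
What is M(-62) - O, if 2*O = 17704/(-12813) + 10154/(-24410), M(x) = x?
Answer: -19110321539/312765330 ≈ -61.101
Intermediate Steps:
O = -281128921/312765330 (O = (17704/(-12813) + 10154/(-24410))/2 = (17704*(-1/12813) + 10154*(-1/24410))/2 = (-17704/12813 - 5077/12205)/2 = (½)*(-281128921/156382665) = -281128921/312765330 ≈ -0.89885)
M(-62) - O = -62 - 1*(-281128921/312765330) = -62 + 281128921/312765330 = -19110321539/312765330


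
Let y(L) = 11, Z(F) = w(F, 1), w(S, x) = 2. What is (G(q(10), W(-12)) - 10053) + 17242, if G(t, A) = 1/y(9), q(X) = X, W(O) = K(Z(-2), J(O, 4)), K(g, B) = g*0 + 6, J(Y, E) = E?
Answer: 79080/11 ≈ 7189.1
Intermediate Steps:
Z(F) = 2
K(g, B) = 6 (K(g, B) = 0 + 6 = 6)
W(O) = 6
G(t, A) = 1/11
(G(q(10), W(-12)) - 10053) + 17242 = (1/11 - 10053) + 17242 = -110582/11 + 17242 = 79080/11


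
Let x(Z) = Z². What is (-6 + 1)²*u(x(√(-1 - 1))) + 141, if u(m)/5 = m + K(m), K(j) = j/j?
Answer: 16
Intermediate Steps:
K(j) = 1
u(m) = 5 + 5*m (u(m) = 5*(m + 1) = 5*(1 + m) = 5 + 5*m)
(-6 + 1)²*u(x(√(-1 - 1))) + 141 = (-6 + 1)²*(5 + 5*(√(-1 - 1))²) + 141 = (-5)²*(5 + 5*(√(-2))²) + 141 = 25*(5 + 5*(I*√2)²) + 141 = 25*(5 + 5*(-2)) + 141 = 25*(5 - 10) + 141 = 25*(-5) + 141 = -125 + 141 = 16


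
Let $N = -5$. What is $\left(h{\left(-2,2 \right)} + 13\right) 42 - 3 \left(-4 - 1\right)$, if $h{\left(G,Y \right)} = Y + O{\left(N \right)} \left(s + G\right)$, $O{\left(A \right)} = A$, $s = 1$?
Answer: $855$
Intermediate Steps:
$h{\left(G,Y \right)} = -5 + Y - 5 G$ ($h{\left(G,Y \right)} = Y - 5 \left(1 + G\right) = Y - \left(5 + 5 G\right) = -5 + Y - 5 G$)
$\left(h{\left(-2,2 \right)} + 13\right) 42 - 3 \left(-4 - 1\right) = \left(\left(-5 + 2 - -10\right) + 13\right) 42 - 3 \left(-4 - 1\right) = \left(\left(-5 + 2 + 10\right) + 13\right) 42 - -15 = \left(7 + 13\right) 42 + 15 = 20 \cdot 42 + 15 = 840 + 15 = 855$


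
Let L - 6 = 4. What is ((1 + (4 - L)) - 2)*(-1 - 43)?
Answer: 308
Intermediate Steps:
L = 10 (L = 6 + 4 = 10)
((1 + (4 - L)) - 2)*(-1 - 43) = ((1 + (4 - 1*10)) - 2)*(-1 - 43) = ((1 + (4 - 10)) - 2)*(-44) = ((1 - 6) - 2)*(-44) = (-5 - 2)*(-44) = -7*(-44) = 308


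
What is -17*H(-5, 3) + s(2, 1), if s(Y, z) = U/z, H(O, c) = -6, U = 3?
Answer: 105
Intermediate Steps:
s(Y, z) = 3/z
-17*H(-5, 3) + s(2, 1) = -17*(-6) + 3/1 = 102 + 3*1 = 102 + 3 = 105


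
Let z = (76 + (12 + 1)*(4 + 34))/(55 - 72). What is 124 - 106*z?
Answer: 62528/17 ≈ 3678.1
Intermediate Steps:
z = -570/17 (z = (76 + 13*38)/(-17) = (76 + 494)*(-1/17) = 570*(-1/17) = -570/17 ≈ -33.529)
124 - 106*z = 124 - 106*(-570/17) = 124 + 60420/17 = 62528/17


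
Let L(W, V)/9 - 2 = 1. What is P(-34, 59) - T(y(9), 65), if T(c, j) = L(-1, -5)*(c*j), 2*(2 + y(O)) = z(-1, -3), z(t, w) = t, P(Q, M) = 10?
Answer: 8795/2 ≈ 4397.5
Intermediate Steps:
L(W, V) = 27 (L(W, V) = 18 + 9*1 = 18 + 9 = 27)
y(O) = -5/2 (y(O) = -2 + (½)*(-1) = -2 - ½ = -5/2)
T(c, j) = 27*c*j (T(c, j) = 27*(c*j) = 27*c*j)
P(-34, 59) - T(y(9), 65) = 10 - 27*(-5)*65/2 = 10 - 1*(-8775/2) = 10 + 8775/2 = 8795/2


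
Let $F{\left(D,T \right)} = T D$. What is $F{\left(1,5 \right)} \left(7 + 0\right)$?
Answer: $35$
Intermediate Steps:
$F{\left(D,T \right)} = D T$
$F{\left(1,5 \right)} \left(7 + 0\right) = 1 \cdot 5 \left(7 + 0\right) = 5 \cdot 7 = 35$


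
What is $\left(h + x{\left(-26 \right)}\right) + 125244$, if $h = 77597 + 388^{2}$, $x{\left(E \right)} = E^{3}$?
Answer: $335809$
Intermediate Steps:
$h = 228141$ ($h = 77597 + 150544 = 228141$)
$\left(h + x{\left(-26 \right)}\right) + 125244 = \left(228141 + \left(-26\right)^{3}\right) + 125244 = \left(228141 - 17576\right) + 125244 = 210565 + 125244 = 335809$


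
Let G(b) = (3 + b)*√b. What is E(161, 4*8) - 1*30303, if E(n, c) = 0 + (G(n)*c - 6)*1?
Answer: -30309 + 5248*√161 ≈ 36281.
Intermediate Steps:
G(b) = √b*(3 + b)
E(n, c) = -6 + c*√n*(3 + n) (E(n, c) = 0 + ((√n*(3 + n))*c - 6)*1 = 0 + (c*√n*(3 + n) - 6)*1 = 0 + (-6 + c*√n*(3 + n))*1 = 0 + (-6 + c*√n*(3 + n)) = -6 + c*√n*(3 + n))
E(161, 4*8) - 1*30303 = (-6 + (4*8)*√161*(3 + 161)) - 1*30303 = (-6 + 32*√161*164) - 30303 = (-6 + 5248*√161) - 30303 = -30309 + 5248*√161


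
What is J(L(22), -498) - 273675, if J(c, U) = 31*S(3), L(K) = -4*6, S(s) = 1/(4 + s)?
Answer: -1915694/7 ≈ -2.7367e+5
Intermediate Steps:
L(K) = -24
J(c, U) = 31/7 (J(c, U) = 31/(4 + 3) = 31/7)
J(L(22), -498) - 273675 = 31/7 - 273675 = -1915694/7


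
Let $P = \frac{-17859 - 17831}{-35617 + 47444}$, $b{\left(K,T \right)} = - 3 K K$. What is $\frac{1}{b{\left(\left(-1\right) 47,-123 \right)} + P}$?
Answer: $- \frac{11827}{78413219} \approx -0.00015083$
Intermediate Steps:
$b{\left(K,T \right)} = - 3 K^{2}$
$P = - \frac{35690}{11827} \approx -3.0177$
$\frac{1}{b{\left(\left(-1\right) 47,-123 \right)} + P} = \frac{1}{- 3 \left(\left(-1\right) 47\right)^{2} - \frac{35690}{11827}} = \frac{1}{- 3 \left(-47\right)^{2} - \frac{35690}{11827}} = \frac{1}{\left(-3\right) 2209 - \frac{35690}{11827}} = \frac{1}{-6627 - \frac{35690}{11827}} = \frac{1}{- \frac{78413219}{11827}} = - \frac{11827}{78413219}$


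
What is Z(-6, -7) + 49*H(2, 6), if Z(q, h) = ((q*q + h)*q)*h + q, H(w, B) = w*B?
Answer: 1800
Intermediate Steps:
H(w, B) = B*w
Z(q, h) = q + h*q*(h + q²) (Z(q, h) = ((q² + h)*q)*h + q = ((h + q²)*q)*h + q = (q*(h + q²))*h + q = h*q*(h + q²) + q = q + h*q*(h + q²))
Z(-6, -7) + 49*H(2, 6) = -6*(1 + (-7)² - 7*(-6)²) + 49*(6*2) = -6*(1 + 49 - 7*36) + 49*12 = -6*(1 + 49 - 252) + 588 = -6*(-202) + 588 = 1212 + 588 = 1800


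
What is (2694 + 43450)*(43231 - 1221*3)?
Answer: 1825825792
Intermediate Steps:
(2694 + 43450)*(43231 - 1221*3) = 46144*(43231 - 3663) = 46144*39568 = 1825825792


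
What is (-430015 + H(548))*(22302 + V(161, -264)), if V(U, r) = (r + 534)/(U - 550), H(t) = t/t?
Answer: -3730460892912/389 ≈ -9.5899e+9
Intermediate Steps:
H(t) = 1
V(U, r) = (534 + r)/(-550 + U)
(-430015 + H(548))*(22302 + V(161, -264)) = (-430015 + 1)*(22302 + (534 - 264)/(-550 + 161)) = -430014*(22302 + 270/(-389)) = -430014*(22302 - 1/389*270) = -430014*(22302 - 270/389) = -430014*8675208/389 = -3730460892912/389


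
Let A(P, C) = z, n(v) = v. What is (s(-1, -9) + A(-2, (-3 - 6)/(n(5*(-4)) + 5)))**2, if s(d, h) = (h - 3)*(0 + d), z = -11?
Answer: 1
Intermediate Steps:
A(P, C) = -11
s(d, h) = d*(-3 + h) (s(d, h) = (-3 + h)*d = d*(-3 + h))
(s(-1, -9) + A(-2, (-3 - 6)/(n(5*(-4)) + 5)))**2 = (-(-3 - 9) - 11)**2 = (-1*(-12) - 11)**2 = (12 - 11)**2 = 1**2 = 1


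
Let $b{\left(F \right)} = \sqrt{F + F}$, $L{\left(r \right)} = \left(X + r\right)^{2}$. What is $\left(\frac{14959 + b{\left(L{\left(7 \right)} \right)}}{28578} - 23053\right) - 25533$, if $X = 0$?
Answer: $- \frac{1388475749}{28578} + \frac{7 \sqrt{2}}{28578} \approx -48586.0$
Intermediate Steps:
$L{\left(r \right)} = r^{2}$ ($L{\left(r \right)} = \left(0 + r\right)^{2} = r^{2}$)
$b{\left(F \right)} = \sqrt{2} \sqrt{F}$ ($b{\left(F \right)} = \sqrt{2 F} = \sqrt{2} \sqrt{F}$)
$\left(\frac{14959 + b{\left(L{\left(7 \right)} \right)}}{28578} - 23053\right) - 25533 = \left(\frac{14959 + \sqrt{2} \sqrt{7^{2}}}{28578} - 23053\right) - 25533 = \left(\left(14959 + \sqrt{2} \sqrt{49}\right) \frac{1}{28578} - 23053\right) - 25533 = \left(\left(14959 + \sqrt{2} \cdot 7\right) \frac{1}{28578} - 23053\right) - 25533 = \left(\left(14959 + 7 \sqrt{2}\right) \frac{1}{28578} - 23053\right) - 25533 = \left(\left(\frac{14959}{28578} + \frac{7 \sqrt{2}}{28578}\right) - 23053\right) - 25533 = \left(- \frac{658793675}{28578} + \frac{7 \sqrt{2}}{28578}\right) - 25533 = - \frac{1388475749}{28578} + \frac{7 \sqrt{2}}{28578}$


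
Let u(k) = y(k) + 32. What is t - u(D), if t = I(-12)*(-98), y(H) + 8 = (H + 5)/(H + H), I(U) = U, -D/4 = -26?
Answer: 239507/208 ≈ 1151.5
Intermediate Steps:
D = 104 (D = -4*(-26) = 104)
y(H) = -8 + (5 + H)/(2*H) (y(H) = -8 + (H + 5)/(H + H) = -8 + (5 + H)/((2*H)) = -8 + (5 + H)*(1/(2*H)) = -8 + (5 + H)/(2*H))
t = 1176 (t = -12*(-98) = 1176)
u(k) = 32 + 5*(1 - 3*k)/(2*k) (u(k) = 5*(1 - 3*k)/(2*k) + 32 = 32 + 5*(1 - 3*k)/(2*k))
t - u(D) = 1176 - (5 + 49*104)/(2*104) = 1176 - (5 + 5096)/(2*104) = 1176 - 5101/(2*104) = 1176 - 1*5101/208 = 1176 - 5101/208 = 239507/208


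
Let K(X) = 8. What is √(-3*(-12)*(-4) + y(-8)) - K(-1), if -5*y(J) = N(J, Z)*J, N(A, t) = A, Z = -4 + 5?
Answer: -8 + 28*I*√5/5 ≈ -8.0 + 12.522*I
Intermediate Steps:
Z = 1
y(J) = -J²/5 (y(J) = -J*J/5 = -J²/5)
√(-3*(-12)*(-4) + y(-8)) - K(-1) = √(-3*(-12)*(-4) - ⅕*(-8)²) - 1*8 = √(36*(-4) - ⅕*64) - 8 = √(-144 - 64/5) - 8 = √(-784/5) - 8 = 28*I*√5/5 - 8 = -8 + 28*I*√5/5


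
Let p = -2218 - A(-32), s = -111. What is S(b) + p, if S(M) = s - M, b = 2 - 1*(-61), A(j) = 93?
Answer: -2485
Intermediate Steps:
b = 63 (b = 2 + 61 = 63)
S(M) = -111 - M
p = -2311 (p = -2218 - 1*93 = -2218 - 93 = -2311)
S(b) + p = (-111 - 1*63) - 2311 = (-111 - 63) - 2311 = -174 - 2311 = -2485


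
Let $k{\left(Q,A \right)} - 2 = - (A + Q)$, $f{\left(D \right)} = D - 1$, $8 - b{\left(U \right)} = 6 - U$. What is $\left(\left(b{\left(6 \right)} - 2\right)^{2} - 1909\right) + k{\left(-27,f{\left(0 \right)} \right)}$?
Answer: $-1843$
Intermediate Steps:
$b{\left(U \right)} = 2 + U$ ($b{\left(U \right)} = 8 - \left(6 - U\right) = 8 + \left(-6 + U\right) = 2 + U$)
$f{\left(D \right)} = -1 + D$
$k{\left(Q,A \right)} = 2 - A - Q$ ($k{\left(Q,A \right)} = 2 - \left(A + Q\right) = 2 - A - Q$)
$\left(\left(b{\left(6 \right)} - 2\right)^{2} - 1909\right) + k{\left(-27,f{\left(0 \right)} \right)} = \left(\left(\left(2 + 6\right) - 2\right)^{2} - 1909\right) - -30 = \left(\left(8 - 2\right)^{2} - 1909\right) + \left(2 - -1 + 27\right) = \left(6^{2} - 1909\right) + \left(2 + 1 + 27\right) = \left(36 - 1909\right) + 30 = -1873 + 30 = -1843$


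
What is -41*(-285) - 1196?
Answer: 10489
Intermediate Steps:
-41*(-285) - 1196 = 11685 - 1196 = 10489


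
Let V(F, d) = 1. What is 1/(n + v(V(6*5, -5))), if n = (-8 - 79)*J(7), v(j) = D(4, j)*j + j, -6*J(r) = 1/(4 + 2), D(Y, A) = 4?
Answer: 12/89 ≈ 0.13483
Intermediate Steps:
J(r) = -1/36 (J(r) = -1/(6*(4 + 2)) = -⅙/6 = -⅙*⅙ = -1/36)
v(j) = 5*j (v(j) = 4*j + j = 5*j)
n = 29/12 (n = (-8 - 79)*(-1/36) = -87*(-1/36) = 29/12 ≈ 2.4167)
1/(n + v(V(6*5, -5))) = 1/(29/12 + 5*1) = 1/(29/12 + 5) = 1/(89/12) = 12/89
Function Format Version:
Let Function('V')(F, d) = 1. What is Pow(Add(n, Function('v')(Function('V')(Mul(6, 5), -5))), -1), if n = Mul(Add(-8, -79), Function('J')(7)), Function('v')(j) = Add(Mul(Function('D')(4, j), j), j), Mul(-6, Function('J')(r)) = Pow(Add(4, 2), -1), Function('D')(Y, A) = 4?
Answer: Rational(12, 89) ≈ 0.13483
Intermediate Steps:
Function('J')(r) = Rational(-1, 36) (Function('J')(r) = Mul(Rational(-1, 6), Pow(Add(4, 2), -1)) = Mul(Rational(-1, 6), Pow(6, -1)) = Mul(Rational(-1, 6), Rational(1, 6)) = Rational(-1, 36))
Function('v')(j) = Mul(5, j) (Function('v')(j) = Add(Mul(4, j), j) = Mul(5, j))
n = Rational(29, 12) (n = Mul(Add(-8, -79), Rational(-1, 36)) = Mul(-87, Rational(-1, 36)) = Rational(29, 12) ≈ 2.4167)
Pow(Add(n, Function('v')(Function('V')(Mul(6, 5), -5))), -1) = Pow(Add(Rational(29, 12), Mul(5, 1)), -1) = Pow(Add(Rational(29, 12), 5), -1) = Pow(Rational(89, 12), -1) = Rational(12, 89)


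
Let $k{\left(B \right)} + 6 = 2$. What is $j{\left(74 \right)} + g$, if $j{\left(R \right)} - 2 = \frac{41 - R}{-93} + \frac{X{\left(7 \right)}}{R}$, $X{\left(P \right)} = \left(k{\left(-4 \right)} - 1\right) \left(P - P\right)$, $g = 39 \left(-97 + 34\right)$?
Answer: $- \frac{76094}{31} \approx -2454.6$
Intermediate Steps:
$k{\left(B \right)} = -4$ ($k{\left(B \right)} = -6 + 2 = -4$)
$g = -2457$ ($g = 39 \left(-63\right) = -2457$)
$X{\left(P \right)} = 0$ ($X{\left(P \right)} = \left(-4 - 1\right) \left(P - P\right) = \left(-5\right) 0 = 0$)
$j{\left(R \right)} = \frac{145}{93} + \frac{R}{93}$ ($j{\left(R \right)} = 2 + \left(\frac{41 - R}{-93} + \frac{0}{R}\right) = 2 + \left(\left(41 - R\right) \left(- \frac{1}{93}\right) + 0\right) = 2 + \left(\left(- \frac{41}{93} + \frac{R}{93}\right) + 0\right) = 2 + \left(- \frac{41}{93} + \frac{R}{93}\right) = \frac{145}{93} + \frac{R}{93}$)
$j{\left(74 \right)} + g = \left(\frac{145}{93} + \frac{1}{93} \cdot 74\right) - 2457 = \left(\frac{145}{93} + \frac{74}{93}\right) - 2457 = \frac{73}{31} - 2457 = - \frac{76094}{31}$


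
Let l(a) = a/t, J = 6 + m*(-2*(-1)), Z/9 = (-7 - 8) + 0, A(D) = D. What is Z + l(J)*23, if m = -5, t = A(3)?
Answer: -497/3 ≈ -165.67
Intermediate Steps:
t = 3
Z = -135 (Z = 9*((-7 - 8) + 0) = 9*(-15 + 0) = 9*(-15) = -135)
J = -4 (J = 6 - (-10)*(-1) = 6 - 5*2 = 6 - 10 = -4)
l(a) = a/3
Z + l(J)*23 = -135 + ((⅓)*(-4))*23 = -135 - 4/3*23 = -135 - 92/3 = -497/3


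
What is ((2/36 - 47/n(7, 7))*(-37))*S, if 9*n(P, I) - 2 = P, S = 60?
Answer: 312650/3 ≈ 1.0422e+5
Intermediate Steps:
n(P, I) = 2/9 + P/9
((2/36 - 47/n(7, 7))*(-37))*S = ((2/36 - 47/(2/9 + (1/9)*7))*(-37))*60 = ((2*(1/36) - 47/(2/9 + 7/9))*(-37))*60 = ((1/18 - 47/1)*(-37))*60 = ((1/18 - 47*1)*(-37))*60 = ((1/18 - 47)*(-37))*60 = -845/18*(-37)*60 = (31265/18)*60 = 312650/3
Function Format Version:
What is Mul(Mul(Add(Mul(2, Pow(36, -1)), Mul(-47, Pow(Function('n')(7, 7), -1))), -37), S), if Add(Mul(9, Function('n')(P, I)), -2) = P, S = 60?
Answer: Rational(312650, 3) ≈ 1.0422e+5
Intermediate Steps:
Function('n')(P, I) = Add(Rational(2, 9), Mul(Rational(1, 9), P))
Mul(Mul(Add(Mul(2, Pow(36, -1)), Mul(-47, Pow(Function('n')(7, 7), -1))), -37), S) = Mul(Mul(Add(Mul(2, Pow(36, -1)), Mul(-47, Pow(Add(Rational(2, 9), Mul(Rational(1, 9), 7)), -1))), -37), 60) = Mul(Mul(Add(Mul(2, Rational(1, 36)), Mul(-47, Pow(Add(Rational(2, 9), Rational(7, 9)), -1))), -37), 60) = Mul(Mul(Add(Rational(1, 18), Mul(-47, Pow(1, -1))), -37), 60) = Mul(Mul(Add(Rational(1, 18), Mul(-47, 1)), -37), 60) = Mul(Mul(Add(Rational(1, 18), -47), -37), 60) = Mul(Mul(Rational(-845, 18), -37), 60) = Mul(Rational(31265, 18), 60) = Rational(312650, 3)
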